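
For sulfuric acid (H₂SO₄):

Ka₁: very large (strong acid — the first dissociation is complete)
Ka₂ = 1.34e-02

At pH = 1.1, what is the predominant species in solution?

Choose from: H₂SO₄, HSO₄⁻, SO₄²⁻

The first dissociation is complete, so H₂SO₄ itself is never the predominant species in water; pKa₂ = -log(1.34e-02) = 1.87. For a polyprotic acid the predominant species crosses at each pKa: below pKa_n the protonated form dominates, above it the deprotonated form does. At pH = 1.1, the predominant species is HSO₄⁻.

HSO₄⁻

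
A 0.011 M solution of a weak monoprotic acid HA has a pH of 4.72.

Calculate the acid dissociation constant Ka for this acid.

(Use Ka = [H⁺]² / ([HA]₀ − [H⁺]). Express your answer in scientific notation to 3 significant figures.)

[H⁺] = 10^(−pH) = 10^(−4.72) = 1.905e-05 M. For HA ⇌ H⁺ + A⁻, Ka = [H⁺][A⁻]/[HA] = [H⁺]² / ([HA]₀ − [H⁺]) = (1.905e-05)² / (0.011 − 1.905e-05) = 3.31e-08.

K_a = 3.31e-08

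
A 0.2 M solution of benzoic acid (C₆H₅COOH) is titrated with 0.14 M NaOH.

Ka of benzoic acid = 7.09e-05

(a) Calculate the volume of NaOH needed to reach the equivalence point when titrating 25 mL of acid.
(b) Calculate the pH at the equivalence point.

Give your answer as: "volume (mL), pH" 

moles acid = 0.2 × 25/1000 = 0.005 mol; V_base = moles/0.14 × 1000 = 35.7 mL. At equivalence only the conjugate base is present: [A⁻] = 0.005/0.061 = 8.2353e-02 M. Kb = Kw/Ka = 1.41e-10; [OH⁻] = √(Kb × [A⁻]) = 3.4081e-06; pOH = 5.47; pH = 14 - pOH = 8.53.

V = 35.7 mL, pH = 8.53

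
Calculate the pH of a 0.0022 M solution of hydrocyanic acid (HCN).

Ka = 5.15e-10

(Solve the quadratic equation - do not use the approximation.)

x² + Ka×x - Ka×C = 0. Using quadratic formula: [H⁺] = 1.0642e-06

pH = 5.97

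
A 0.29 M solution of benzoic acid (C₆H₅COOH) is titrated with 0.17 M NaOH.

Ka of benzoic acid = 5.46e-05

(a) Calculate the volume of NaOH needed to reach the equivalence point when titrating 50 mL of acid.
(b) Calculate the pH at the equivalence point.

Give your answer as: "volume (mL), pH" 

moles acid = 0.29 × 50/1000 = 0.0145 mol; V_base = moles/0.17 × 1000 = 85.3 mL. At equivalence only the conjugate base is present: [A⁻] = 0.0145/0.135 = 1.0717e-01 M. Kb = Kw/Ka = 1.83e-10; [OH⁻] = √(Kb × [A⁻]) = 4.4305e-06; pOH = 5.35; pH = 14 - pOH = 8.65.

V = 85.3 mL, pH = 8.65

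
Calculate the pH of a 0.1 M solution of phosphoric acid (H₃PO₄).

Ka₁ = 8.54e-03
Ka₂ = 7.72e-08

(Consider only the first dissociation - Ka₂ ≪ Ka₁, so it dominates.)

First dissociation dominates. From Ka₁ = [H⁺][HA⁻]/[H₂A], x² + Ka₁·x − Ka₁·C = 0 with C = 0.1 M and Ka₁ = 8.54e-03. Solving: [H⁺] = (−Ka₁ + √(Ka₁² + 4·Ka₁·C)) / 2 = 2.5264e-02 M. pH = -log(2.5264e-02) = 1.60.

pH = 1.60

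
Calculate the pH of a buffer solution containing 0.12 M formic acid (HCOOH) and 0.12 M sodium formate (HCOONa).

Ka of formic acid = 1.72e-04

pKa = -log(1.72e-04) = 3.76. pH = pKa + log([A⁻]/[HA]) = 3.76 + log(0.12/0.12)

pH = 3.76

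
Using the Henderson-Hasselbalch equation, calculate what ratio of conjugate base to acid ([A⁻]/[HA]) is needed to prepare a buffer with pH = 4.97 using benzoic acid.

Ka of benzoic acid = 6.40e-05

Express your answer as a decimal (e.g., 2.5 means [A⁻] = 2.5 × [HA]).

pKa = -log(6.40e-05) = 4.1938. pH = pKa + log([A⁻]/[HA]), so log([A⁻]/[HA]) = pH − pKa = 4.97 − 4.1938 = 0.7762. [A⁻]/[HA] = 10^(0.7762) = 5.97

[A⁻]/[HA] = 5.97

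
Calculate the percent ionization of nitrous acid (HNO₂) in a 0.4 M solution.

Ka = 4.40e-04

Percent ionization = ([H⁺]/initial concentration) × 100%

Using Ka equilibrium: x² + Ka×x - Ka×C = 0. Solving: [H⁺] = 1.3048e-02. Percent = (1.3048e-02/0.4) × 100

Percent ionization = 3.26%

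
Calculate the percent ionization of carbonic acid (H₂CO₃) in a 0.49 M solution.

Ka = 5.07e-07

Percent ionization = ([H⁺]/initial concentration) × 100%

Using Ka equilibrium: x² + Ka×x - Ka×C = 0. Solving: [H⁺] = 4.9817e-04. Percent = (4.9817e-04/0.49) × 100

Percent ionization = 0.102%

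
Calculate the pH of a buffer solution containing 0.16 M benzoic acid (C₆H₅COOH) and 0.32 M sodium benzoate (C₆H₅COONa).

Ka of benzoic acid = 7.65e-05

pKa = -log(7.65e-05) = 4.12. pH = pKa + log([A⁻]/[HA]) = 4.12 + log(0.32/0.16)

pH = 4.42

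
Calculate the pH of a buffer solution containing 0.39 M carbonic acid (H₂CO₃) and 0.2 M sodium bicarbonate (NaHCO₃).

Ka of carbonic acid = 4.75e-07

pKa = -log(4.75e-07) = 6.32. pH = pKa + log([A⁻]/[HA]) = 6.32 + log(0.2/0.39)

pH = 6.03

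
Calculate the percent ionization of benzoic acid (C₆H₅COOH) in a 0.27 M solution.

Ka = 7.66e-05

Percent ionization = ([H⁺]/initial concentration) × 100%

Using Ka equilibrium: x² + Ka×x - Ka×C = 0. Solving: [H⁺] = 4.5096e-03. Percent = (4.5096e-03/0.27) × 100

Percent ionization = 1.67%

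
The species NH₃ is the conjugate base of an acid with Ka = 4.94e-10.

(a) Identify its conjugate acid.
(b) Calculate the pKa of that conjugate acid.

(a) The conjugate acid is formed by adding one H⁺ to NH₃, giving NH₄⁺. (b) pKa = -log(Ka) = -log(4.94e-10) = 9.31.

Conjugate acid: NH₄⁺; pK_a = 9.31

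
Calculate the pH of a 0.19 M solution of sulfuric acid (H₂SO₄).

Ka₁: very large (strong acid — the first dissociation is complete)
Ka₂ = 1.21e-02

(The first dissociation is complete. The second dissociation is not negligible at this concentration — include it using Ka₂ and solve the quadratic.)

First dissociation is complete: [H⁺]₀ = [HSO₄⁻]₀ = C = 0.19 M. Second dissociation HSO₄⁻ ⇌ H⁺ + SO₄²⁻: let x = [SO₄²⁻]. Ka₂ = (C + x)·x / (C − x) = 1.21e-02 → x² + (C + Ka₂)·x − Ka₂·C = 0 → x² + 0.20210·x − 2.299e-03 = 0. x = (−0.20210 + √(0.20210² + 4 × 2.299e-03)) / 2 = 1.0799e-02 M. [H⁺] = C + x = 0.19 + 1.0799e-02 = 2.0080e-01 M. pH = -log(2.0080e-01) = 0.70.

pH = 0.70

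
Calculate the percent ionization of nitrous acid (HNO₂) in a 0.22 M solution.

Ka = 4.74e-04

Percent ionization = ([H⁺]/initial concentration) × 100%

Using Ka equilibrium: x² + Ka×x - Ka×C = 0. Solving: [H⁺] = 9.9775e-03. Percent = (9.9775e-03/0.22) × 100

Percent ionization = 4.54%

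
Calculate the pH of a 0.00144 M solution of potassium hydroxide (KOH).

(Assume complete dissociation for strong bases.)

[OH⁻] = 0.00144 M for strong base. pOH = -log[OH⁻] = 2.84, pH = 14 - pOH

pH = 11.16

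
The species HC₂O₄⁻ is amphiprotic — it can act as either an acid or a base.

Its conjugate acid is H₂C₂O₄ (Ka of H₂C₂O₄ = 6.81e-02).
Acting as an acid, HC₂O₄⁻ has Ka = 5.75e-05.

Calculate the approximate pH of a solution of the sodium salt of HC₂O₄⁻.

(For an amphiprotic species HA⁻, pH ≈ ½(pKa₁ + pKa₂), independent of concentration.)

pKa₁ = -log(6.81e-02) = 1.17; pKa₂ = -log(5.75e-05) = 4.24. For an amphiprotic species, pH ≈ ½(pKa₁ + pKa₂) = ½(1.17 + 4.24) = 2.70.

pH = 2.70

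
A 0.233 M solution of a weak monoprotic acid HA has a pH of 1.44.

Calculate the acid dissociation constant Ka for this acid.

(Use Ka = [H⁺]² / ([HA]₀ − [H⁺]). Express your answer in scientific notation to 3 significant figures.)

[H⁺] = 10^(−pH) = 10^(−1.44) = 3.631e-02 M. For HA ⇌ H⁺ + A⁻, Ka = [H⁺][A⁻]/[HA] = [H⁺]² / ([HA]₀ − [H⁺]) = (3.631e-02)² / (0.233 − 3.631e-02) = 6.70e-03.

K_a = 6.70e-03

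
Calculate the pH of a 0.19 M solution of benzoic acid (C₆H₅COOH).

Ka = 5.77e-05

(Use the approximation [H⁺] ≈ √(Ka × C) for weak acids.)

[H⁺] = √(Ka × C) = √(5.77e-05 × 0.19) = 3.3110e-03. pH = -log(3.3110e-03)

pH = 2.48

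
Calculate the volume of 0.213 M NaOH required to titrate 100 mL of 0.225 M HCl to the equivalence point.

At equivalence: moles acid = moles base. moles HCl = 0.225 × 100/1000 = 0.0225 mol. V_base = moles / 0.213 × 1000 = 105.6 mL.

V_{base} = 105.6 mL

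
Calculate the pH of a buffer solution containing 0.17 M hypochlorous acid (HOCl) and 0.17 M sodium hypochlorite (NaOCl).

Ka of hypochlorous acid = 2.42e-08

pKa = -log(2.42e-08) = 7.62. pH = pKa + log([A⁻]/[HA]) = 7.62 + log(0.17/0.17)

pH = 7.62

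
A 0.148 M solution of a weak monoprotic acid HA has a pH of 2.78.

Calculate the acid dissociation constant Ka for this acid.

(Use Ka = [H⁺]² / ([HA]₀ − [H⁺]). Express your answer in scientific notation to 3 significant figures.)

[H⁺] = 10^(−pH) = 10^(−2.78) = 1.660e-03 M. For HA ⇌ H⁺ + A⁻, Ka = [H⁺][A⁻]/[HA] = [H⁺]² / ([HA]₀ − [H⁺]) = (1.660e-03)² / (0.148 − 1.660e-03) = 1.88e-05.

K_a = 1.88e-05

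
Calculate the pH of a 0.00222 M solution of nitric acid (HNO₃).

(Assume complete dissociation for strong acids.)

[H⁺] = 0.00222 M for strong acid. pH = -log[H⁺] = -log(0.00222)

pH = 2.65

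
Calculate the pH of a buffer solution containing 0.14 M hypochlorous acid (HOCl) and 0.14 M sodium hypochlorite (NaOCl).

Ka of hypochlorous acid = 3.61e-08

pKa = -log(3.61e-08) = 7.44. pH = pKa + log([A⁻]/[HA]) = 7.44 + log(0.14/0.14)

pH = 7.44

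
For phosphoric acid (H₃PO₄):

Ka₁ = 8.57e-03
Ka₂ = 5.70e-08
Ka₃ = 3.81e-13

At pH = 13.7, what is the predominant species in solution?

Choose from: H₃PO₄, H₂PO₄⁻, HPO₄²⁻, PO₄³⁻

pKa₁ = 2.07, pKa₂ = 7.24, pKa₃ = 12.42. For a polyprotic acid the predominant species crosses at each pKa: below pKa_n the protonated form dominates, above it the deprotonated form does. At pH = 13.7, the predominant species is PO₄³⁻.

PO₄³⁻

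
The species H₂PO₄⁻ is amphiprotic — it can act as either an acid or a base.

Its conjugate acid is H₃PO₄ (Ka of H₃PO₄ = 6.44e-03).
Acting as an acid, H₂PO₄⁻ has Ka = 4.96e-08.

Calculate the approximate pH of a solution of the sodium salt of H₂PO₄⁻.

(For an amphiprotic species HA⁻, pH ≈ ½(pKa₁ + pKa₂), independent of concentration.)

pKa₁ = -log(6.44e-03) = 2.19; pKa₂ = -log(4.96e-08) = 7.30. For an amphiprotic species, pH ≈ ½(pKa₁ + pKa₂) = ½(2.19 + 7.30) = 4.75.

pH = 4.75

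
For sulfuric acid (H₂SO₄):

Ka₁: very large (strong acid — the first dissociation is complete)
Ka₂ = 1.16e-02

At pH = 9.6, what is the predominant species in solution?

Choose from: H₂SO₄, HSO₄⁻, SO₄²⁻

The first dissociation is complete, so H₂SO₄ itself is never the predominant species in water; pKa₂ = -log(1.16e-02) = 1.94. For a polyprotic acid the predominant species crosses at each pKa: below pKa_n the protonated form dominates, above it the deprotonated form does. At pH = 9.6, the predominant species is SO₄²⁻.

SO₄²⁻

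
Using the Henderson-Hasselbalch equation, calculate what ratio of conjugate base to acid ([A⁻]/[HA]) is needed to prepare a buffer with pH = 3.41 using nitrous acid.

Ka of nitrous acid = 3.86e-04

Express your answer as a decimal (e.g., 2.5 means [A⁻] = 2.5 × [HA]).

pKa = -log(3.86e-04) = 3.4134. pH = pKa + log([A⁻]/[HA]), so log([A⁻]/[HA]) = pH − pKa = 3.41 − 3.4134 = -0.0034. [A⁻]/[HA] = 10^(-0.0034) = 0.992

[A⁻]/[HA] = 0.992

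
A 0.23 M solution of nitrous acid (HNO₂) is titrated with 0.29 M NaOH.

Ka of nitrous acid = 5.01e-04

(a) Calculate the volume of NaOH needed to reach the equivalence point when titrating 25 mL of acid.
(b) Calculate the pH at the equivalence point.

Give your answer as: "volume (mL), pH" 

moles acid = 0.23 × 25/1000 = 0.00575 mol; V_base = moles/0.29 × 1000 = 19.8 mL. At equivalence only the conjugate base is present: [A⁻] = 0.00575/0.045 = 1.2827e-01 M. Kb = Kw/Ka = 2.00e-11; [OH⁻] = √(Kb × [A⁻]) = 1.6001e-06; pOH = 5.80; pH = 14 - pOH = 8.20.

V = 19.8 mL, pH = 8.20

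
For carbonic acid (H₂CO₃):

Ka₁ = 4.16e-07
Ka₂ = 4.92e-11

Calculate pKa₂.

pKa₂ = -log(Ka₂) = -log(4.92e-11) = 10.31.

pK_{a2} = 10.31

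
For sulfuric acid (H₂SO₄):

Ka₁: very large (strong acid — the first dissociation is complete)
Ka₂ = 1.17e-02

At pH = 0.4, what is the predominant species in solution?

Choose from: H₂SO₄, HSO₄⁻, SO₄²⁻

The first dissociation is complete, so H₂SO₄ itself is never the predominant species in water; pKa₂ = -log(1.17e-02) = 1.93. For a polyprotic acid the predominant species crosses at each pKa: below pKa_n the protonated form dominates, above it the deprotonated form does. At pH = 0.4, the predominant species is HSO₄⁻.

HSO₄⁻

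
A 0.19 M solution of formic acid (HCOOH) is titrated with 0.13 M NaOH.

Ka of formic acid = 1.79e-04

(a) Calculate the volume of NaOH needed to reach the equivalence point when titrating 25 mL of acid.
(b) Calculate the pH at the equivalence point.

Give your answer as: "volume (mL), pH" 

moles acid = 0.19 × 25/1000 = 0.00475 mol; V_base = moles/0.13 × 1000 = 36.5 mL. At equivalence only the conjugate base is present: [A⁻] = 0.00475/0.062 = 7.7188e-02 M. Kb = Kw/Ka = 5.59e-11; [OH⁻] = √(Kb × [A⁻]) = 2.0766e-06; pOH = 5.68; pH = 14 - pOH = 8.32.

V = 36.5 mL, pH = 8.32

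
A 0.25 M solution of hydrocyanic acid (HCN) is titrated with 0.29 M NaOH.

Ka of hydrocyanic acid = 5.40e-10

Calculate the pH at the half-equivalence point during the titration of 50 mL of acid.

At half-equivalence [HA] = [A⁻], so Henderson-Hasselbalch gives pH = pKa = -log(5.40e-10) = 9.27.

pH = pKa = 9.27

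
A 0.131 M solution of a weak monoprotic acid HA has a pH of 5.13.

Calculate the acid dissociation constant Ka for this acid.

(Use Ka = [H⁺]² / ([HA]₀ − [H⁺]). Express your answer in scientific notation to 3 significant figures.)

[H⁺] = 10^(−pH) = 10^(−5.13) = 7.413e-06 M. For HA ⇌ H⁺ + A⁻, Ka = [H⁺][A⁻]/[HA] = [H⁺]² / ([HA]₀ − [H⁺]) = (7.413e-06)² / (0.131 − 7.413e-06) = 4.20e-10.

K_a = 4.20e-10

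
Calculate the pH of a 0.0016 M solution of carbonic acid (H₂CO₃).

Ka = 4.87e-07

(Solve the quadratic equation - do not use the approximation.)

x² + Ka×x - Ka×C = 0. Using quadratic formula: [H⁺] = 2.7672e-05

pH = 4.56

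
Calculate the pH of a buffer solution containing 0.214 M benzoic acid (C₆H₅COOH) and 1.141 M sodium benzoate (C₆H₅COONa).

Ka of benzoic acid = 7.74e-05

pKa = -log(7.74e-05) = 4.11. pH = pKa + log([A⁻]/[HA]) = 4.11 + log(1.141/0.214)

pH = 4.84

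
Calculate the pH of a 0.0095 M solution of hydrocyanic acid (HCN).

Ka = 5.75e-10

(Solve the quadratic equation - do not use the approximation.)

x² + Ka×x - Ka×C = 0. Using quadratic formula: [H⁺] = 2.3369e-06

pH = 5.63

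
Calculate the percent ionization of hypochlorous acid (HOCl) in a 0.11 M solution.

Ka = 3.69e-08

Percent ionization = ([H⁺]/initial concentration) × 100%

Using Ka equilibrium: x² + Ka×x - Ka×C = 0. Solving: [H⁺] = 6.3692e-05. Percent = (6.3692e-05/0.11) × 100

Percent ionization = 0.0579%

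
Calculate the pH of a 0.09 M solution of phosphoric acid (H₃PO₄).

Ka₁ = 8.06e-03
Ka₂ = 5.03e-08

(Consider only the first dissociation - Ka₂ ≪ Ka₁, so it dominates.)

First dissociation dominates. From Ka₁ = [H⁺][HA⁻]/[H₂A], x² + Ka₁·x − Ka₁·C = 0 with C = 0.09 M and Ka₁ = 8.06e-03. Solving: [H⁺] = (−Ka₁ + √(Ka₁² + 4·Ka₁·C)) / 2 = 2.3203e-02 M. pH = -log(2.3203e-02) = 1.63.

pH = 1.63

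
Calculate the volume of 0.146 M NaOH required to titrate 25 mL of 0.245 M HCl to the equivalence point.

At equivalence: moles acid = moles base. moles HCl = 0.245 × 25/1000 = 0.006125 mol. V_base = moles / 0.146 × 1000 = 42.0 mL.

V_{base} = 42.0 mL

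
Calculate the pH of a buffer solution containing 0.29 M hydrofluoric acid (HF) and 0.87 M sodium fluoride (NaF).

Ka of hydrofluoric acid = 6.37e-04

pKa = -log(6.37e-04) = 3.20. pH = pKa + log([A⁻]/[HA]) = 3.20 + log(0.87/0.29)

pH = 3.67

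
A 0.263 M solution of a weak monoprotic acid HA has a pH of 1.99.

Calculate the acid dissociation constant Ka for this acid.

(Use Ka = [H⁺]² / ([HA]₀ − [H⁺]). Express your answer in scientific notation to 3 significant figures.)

[H⁺] = 10^(−pH) = 10^(−1.99) = 1.023e-02 M. For HA ⇌ H⁺ + A⁻, Ka = [H⁺][A⁻]/[HA] = [H⁺]² / ([HA]₀ − [H⁺]) = (1.023e-02)² / (0.263 − 1.023e-02) = 4.14e-04.

K_a = 4.14e-04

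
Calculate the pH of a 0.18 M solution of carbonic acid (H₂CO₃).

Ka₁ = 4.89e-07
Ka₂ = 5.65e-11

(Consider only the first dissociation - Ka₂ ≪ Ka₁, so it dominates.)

First dissociation dominates. From Ka₁ = [H⁺][HA⁻]/[H₂A], x² + Ka₁·x − Ka₁·C = 0 with C = 0.18 M and Ka₁ = 4.89e-07. Solving: [H⁺] = (−Ka₁ + √(Ka₁² + 4·Ka₁·C)) / 2 = 2.9644e-04 M. pH = -log(2.9644e-04) = 3.53.

pH = 3.53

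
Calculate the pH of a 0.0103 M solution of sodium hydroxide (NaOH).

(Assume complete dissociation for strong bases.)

[OH⁻] = 0.0103 M for strong base. pOH = -log[OH⁻] = 1.99, pH = 14 - pOH

pH = 12.01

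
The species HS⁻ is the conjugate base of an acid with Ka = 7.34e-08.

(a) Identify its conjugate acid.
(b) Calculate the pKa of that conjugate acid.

(a) The conjugate acid is formed by adding one H⁺ to HS⁻, giving H₂S. (b) pKa = -log(Ka) = -log(7.34e-08) = 7.13.

Conjugate acid: H₂S; pK_a = 7.13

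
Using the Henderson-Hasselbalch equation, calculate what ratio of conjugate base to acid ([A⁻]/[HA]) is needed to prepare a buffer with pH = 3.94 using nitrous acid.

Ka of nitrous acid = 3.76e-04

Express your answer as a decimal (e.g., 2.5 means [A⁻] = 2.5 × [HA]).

pKa = -log(3.76e-04) = 3.4248. pH = pKa + log([A⁻]/[HA]), so log([A⁻]/[HA]) = pH − pKa = 3.94 − 3.4248 = 0.5152. [A⁻]/[HA] = 10^(0.5152) = 3.27

[A⁻]/[HA] = 3.27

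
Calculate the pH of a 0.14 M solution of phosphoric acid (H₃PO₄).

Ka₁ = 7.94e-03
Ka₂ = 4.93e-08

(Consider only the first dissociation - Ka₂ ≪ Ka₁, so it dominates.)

First dissociation dominates. From Ka₁ = [H⁺][HA⁻]/[H₂A], x² + Ka₁·x − Ka₁·C = 0 with C = 0.14 M and Ka₁ = 7.94e-03. Solving: [H⁺] = (−Ka₁ + √(Ka₁² + 4·Ka₁·C)) / 2 = 2.9606e-02 M. pH = -log(2.9606e-02) = 1.53.

pH = 1.53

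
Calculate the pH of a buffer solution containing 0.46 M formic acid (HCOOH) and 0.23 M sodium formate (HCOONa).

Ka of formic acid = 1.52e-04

pKa = -log(1.52e-04) = 3.82. pH = pKa + log([A⁻]/[HA]) = 3.82 + log(0.23/0.46)

pH = 3.52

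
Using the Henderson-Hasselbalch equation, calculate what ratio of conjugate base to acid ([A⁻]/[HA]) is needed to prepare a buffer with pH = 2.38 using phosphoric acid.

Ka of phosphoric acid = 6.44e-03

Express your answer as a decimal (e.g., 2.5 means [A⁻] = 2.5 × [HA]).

pKa = -log(6.44e-03) = 2.1911. pH = pKa + log([A⁻]/[HA]), so log([A⁻]/[HA]) = pH − pKa = 2.38 − 2.1911 = 0.1889. [A⁻]/[HA] = 10^(0.1889) = 1.54

[A⁻]/[HA] = 1.54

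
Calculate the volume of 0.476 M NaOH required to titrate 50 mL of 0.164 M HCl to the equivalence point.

At equivalence: moles acid = moles base. moles HCl = 0.164 × 50/1000 = 0.0082 mol. V_base = moles / 0.476 × 1000 = 17.2 mL.

V_{base} = 17.2 mL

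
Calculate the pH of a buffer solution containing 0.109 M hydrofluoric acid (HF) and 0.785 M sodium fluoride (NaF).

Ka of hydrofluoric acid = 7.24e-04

pKa = -log(7.24e-04) = 3.14. pH = pKa + log([A⁻]/[HA]) = 3.14 + log(0.785/0.109)

pH = 4.00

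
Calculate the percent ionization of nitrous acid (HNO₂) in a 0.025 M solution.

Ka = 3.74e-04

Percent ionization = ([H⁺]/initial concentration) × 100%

Using Ka equilibrium: x² + Ka×x - Ka×C = 0. Solving: [H⁺] = 2.8765e-03. Percent = (2.8765e-03/0.025) × 100

Percent ionization = 11.5%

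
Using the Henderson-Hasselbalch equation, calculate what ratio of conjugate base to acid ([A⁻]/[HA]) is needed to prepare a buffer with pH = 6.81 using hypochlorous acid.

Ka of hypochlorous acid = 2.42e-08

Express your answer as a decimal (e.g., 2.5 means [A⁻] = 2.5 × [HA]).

pKa = -log(2.42e-08) = 7.6162. pH = pKa + log([A⁻]/[HA]), so log([A⁻]/[HA]) = pH − pKa = 6.81 − 7.6162 = -0.8062. [A⁻]/[HA] = 10^(-0.8062) = 0.156

[A⁻]/[HA] = 0.156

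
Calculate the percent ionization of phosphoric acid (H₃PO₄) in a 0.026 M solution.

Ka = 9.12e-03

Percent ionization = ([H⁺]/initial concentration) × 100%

Using Ka equilibrium: x² + Ka×x - Ka×C = 0. Solving: [H⁺] = 1.1500e-02. Percent = (1.1500e-02/0.026) × 100

Percent ionization = 44.2%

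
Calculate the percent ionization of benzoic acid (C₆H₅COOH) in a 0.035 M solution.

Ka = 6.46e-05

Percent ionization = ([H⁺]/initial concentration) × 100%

Using Ka equilibrium: x² + Ka×x - Ka×C = 0. Solving: [H⁺] = 1.4717e-03. Percent = (1.4717e-03/0.035) × 100

Percent ionization = 4.2%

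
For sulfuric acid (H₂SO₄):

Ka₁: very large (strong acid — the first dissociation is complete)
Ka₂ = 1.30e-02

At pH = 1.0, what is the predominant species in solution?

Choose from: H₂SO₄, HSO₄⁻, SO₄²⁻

The first dissociation is complete, so H₂SO₄ itself is never the predominant species in water; pKa₂ = -log(1.30e-02) = 1.89. For a polyprotic acid the predominant species crosses at each pKa: below pKa_n the protonated form dominates, above it the deprotonated form does. At pH = 1.0, the predominant species is HSO₄⁻.

HSO₄⁻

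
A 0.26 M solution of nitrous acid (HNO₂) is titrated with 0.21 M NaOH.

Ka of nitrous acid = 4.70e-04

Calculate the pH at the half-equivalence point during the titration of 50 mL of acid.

At half-equivalence [HA] = [A⁻], so Henderson-Hasselbalch gives pH = pKa = -log(4.70e-04) = 3.33.

pH = pKa = 3.33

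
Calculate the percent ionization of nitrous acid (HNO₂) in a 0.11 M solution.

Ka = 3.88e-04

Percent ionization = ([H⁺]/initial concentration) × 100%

Using Ka equilibrium: x² + Ka×x - Ka×C = 0. Solving: [H⁺] = 6.3419e-03. Percent = (6.3419e-03/0.11) × 100

Percent ionization = 5.77%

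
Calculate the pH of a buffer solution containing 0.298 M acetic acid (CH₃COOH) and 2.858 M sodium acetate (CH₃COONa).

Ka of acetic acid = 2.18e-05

pKa = -log(2.18e-05) = 4.66. pH = pKa + log([A⁻]/[HA]) = 4.66 + log(2.858/0.298)

pH = 5.64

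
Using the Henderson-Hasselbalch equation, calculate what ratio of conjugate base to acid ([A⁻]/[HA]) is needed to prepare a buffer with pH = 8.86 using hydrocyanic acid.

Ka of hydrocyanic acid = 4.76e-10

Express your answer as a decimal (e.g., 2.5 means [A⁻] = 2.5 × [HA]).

pKa = -log(4.76e-10) = 9.3224. pH = pKa + log([A⁻]/[HA]), so log([A⁻]/[HA]) = pH − pKa = 8.86 − 9.3224 = -0.4624. [A⁻]/[HA] = 10^(-0.4624) = 0.345

[A⁻]/[HA] = 0.345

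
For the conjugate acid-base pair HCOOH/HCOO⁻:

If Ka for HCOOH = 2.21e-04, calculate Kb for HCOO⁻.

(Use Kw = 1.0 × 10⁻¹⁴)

For a conjugate pair Ka × Kb = Kw, so Kb = Kw/Ka = 1.0 × 10⁻¹⁴ / 2.21e-04 = 4.52e-11.

K_b = 4.52e-11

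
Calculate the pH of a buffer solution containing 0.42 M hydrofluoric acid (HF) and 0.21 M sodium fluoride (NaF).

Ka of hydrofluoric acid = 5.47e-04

pKa = -log(5.47e-04) = 3.26. pH = pKa + log([A⁻]/[HA]) = 3.26 + log(0.21/0.42)

pH = 2.96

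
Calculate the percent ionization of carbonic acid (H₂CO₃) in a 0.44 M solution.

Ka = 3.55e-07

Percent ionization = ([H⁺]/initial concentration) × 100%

Using Ka equilibrium: x² + Ka×x - Ka×C = 0. Solving: [H⁺] = 3.9504e-04. Percent = (3.9504e-04/0.44) × 100

Percent ionization = 0.0898%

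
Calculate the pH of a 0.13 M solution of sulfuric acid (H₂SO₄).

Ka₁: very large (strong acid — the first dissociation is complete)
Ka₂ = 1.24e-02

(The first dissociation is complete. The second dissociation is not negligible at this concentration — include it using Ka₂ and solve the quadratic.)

First dissociation is complete: [H⁺]₀ = [HSO₄⁻]₀ = C = 0.13 M. Second dissociation HSO₄⁻ ⇌ H⁺ + SO₄²⁻: let x = [SO₄²⁻]. Ka₂ = (C + x)·x / (C − x) = 1.24e-02 → x² + (C + Ka₂)·x − Ka₂·C = 0 → x² + 0.14240·x − 1.612e-03 = 0. x = (−0.14240 + √(0.14240² + 4 × 1.612e-03)) / 2 = 1.0540e-02 M. [H⁺] = C + x = 0.13 + 1.0540e-02 = 1.4054e-01 M. pH = -log(1.4054e-01) = 0.85.

pH = 0.85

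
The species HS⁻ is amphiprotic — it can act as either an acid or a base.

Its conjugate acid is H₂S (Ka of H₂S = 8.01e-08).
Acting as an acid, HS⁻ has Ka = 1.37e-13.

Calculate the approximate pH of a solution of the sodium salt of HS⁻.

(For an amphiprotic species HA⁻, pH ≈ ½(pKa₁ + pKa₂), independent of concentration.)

pKa₁ = -log(8.01e-08) = 7.10; pKa₂ = -log(1.37e-13) = 12.86. For an amphiprotic species, pH ≈ ½(pKa₁ + pKa₂) = ½(7.10 + 12.86) = 9.98.

pH = 9.98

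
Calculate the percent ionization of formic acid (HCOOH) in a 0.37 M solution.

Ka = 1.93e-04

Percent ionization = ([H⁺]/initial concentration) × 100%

Using Ka equilibrium: x² + Ka×x - Ka×C = 0. Solving: [H⁺] = 8.3545e-03. Percent = (8.3545e-03/0.37) × 100

Percent ionization = 2.26%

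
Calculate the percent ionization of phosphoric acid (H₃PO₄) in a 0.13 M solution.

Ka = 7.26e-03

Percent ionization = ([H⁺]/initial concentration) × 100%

Using Ka equilibrium: x² + Ka×x - Ka×C = 0. Solving: [H⁺] = 2.7305e-02. Percent = (2.7305e-02/0.13) × 100

Percent ionization = 21%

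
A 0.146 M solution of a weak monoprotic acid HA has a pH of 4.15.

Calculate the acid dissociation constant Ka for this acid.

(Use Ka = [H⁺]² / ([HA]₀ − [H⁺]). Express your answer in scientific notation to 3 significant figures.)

[H⁺] = 10^(−pH) = 10^(−4.15) = 7.079e-05 M. For HA ⇌ H⁺ + A⁻, Ka = [H⁺][A⁻]/[HA] = [H⁺]² / ([HA]₀ − [H⁺]) = (7.079e-05)² / (0.146 − 7.079e-05) = 3.43e-08.

K_a = 3.43e-08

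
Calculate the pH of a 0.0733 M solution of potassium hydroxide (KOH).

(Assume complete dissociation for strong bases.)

[OH⁻] = 0.0733 M for strong base. pOH = -log[OH⁻] = 1.13, pH = 14 - pOH

pH = 12.87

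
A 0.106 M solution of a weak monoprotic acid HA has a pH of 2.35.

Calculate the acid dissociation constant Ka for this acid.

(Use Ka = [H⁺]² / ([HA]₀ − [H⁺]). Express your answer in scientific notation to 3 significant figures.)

[H⁺] = 10^(−pH) = 10^(−2.35) = 4.467e-03 M. For HA ⇌ H⁺ + A⁻, Ka = [H⁺][A⁻]/[HA] = [H⁺]² / ([HA]₀ − [H⁺]) = (4.467e-03)² / (0.106 − 4.467e-03) = 1.97e-04.

K_a = 1.97e-04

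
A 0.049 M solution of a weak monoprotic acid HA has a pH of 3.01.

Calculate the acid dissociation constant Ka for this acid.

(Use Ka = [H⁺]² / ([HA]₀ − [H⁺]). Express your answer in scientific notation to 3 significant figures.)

[H⁺] = 10^(−pH) = 10^(−3.01) = 9.772e-04 M. For HA ⇌ H⁺ + A⁻, Ka = [H⁺][A⁻]/[HA] = [H⁺]² / ([HA]₀ − [H⁺]) = (9.772e-04)² / (0.049 − 9.772e-04) = 1.99e-05.

K_a = 1.99e-05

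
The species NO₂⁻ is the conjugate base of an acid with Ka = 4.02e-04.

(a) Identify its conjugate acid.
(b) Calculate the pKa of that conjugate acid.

(a) The conjugate acid is formed by adding one H⁺ to NO₂⁻, giving HNO₂. (b) pKa = -log(Ka) = -log(4.02e-04) = 3.40.

Conjugate acid: HNO₂; pK_a = 3.40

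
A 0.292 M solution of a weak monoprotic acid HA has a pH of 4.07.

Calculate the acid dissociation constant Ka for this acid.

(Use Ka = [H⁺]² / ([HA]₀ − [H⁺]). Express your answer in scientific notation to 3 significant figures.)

[H⁺] = 10^(−pH) = 10^(−4.07) = 8.511e-05 M. For HA ⇌ H⁺ + A⁻, Ka = [H⁺][A⁻]/[HA] = [H⁺]² / ([HA]₀ − [H⁺]) = (8.511e-05)² / (0.292 − 8.511e-05) = 2.48e-08.

K_a = 2.48e-08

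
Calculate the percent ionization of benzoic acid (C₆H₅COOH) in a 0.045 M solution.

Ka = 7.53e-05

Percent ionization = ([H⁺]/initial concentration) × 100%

Using Ka equilibrium: x² + Ka×x - Ka×C = 0. Solving: [H⁺] = 1.8035e-03. Percent = (1.8035e-03/0.045) × 100

Percent ionization = 4.01%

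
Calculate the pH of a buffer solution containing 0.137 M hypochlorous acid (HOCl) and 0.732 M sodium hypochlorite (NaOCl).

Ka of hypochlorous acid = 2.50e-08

pKa = -log(2.50e-08) = 7.60. pH = pKa + log([A⁻]/[HA]) = 7.60 + log(0.732/0.137)

pH = 8.33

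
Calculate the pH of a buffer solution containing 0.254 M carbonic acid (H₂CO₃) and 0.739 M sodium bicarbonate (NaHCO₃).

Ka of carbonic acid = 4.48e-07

pKa = -log(4.48e-07) = 6.35. pH = pKa + log([A⁻]/[HA]) = 6.35 + log(0.739/0.254)

pH = 6.81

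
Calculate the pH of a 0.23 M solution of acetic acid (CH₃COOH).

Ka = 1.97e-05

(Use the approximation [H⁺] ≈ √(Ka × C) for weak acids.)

[H⁺] = √(Ka × C) = √(1.97e-05 × 0.23) = 2.1286e-03. pH = -log(2.1286e-03)

pH = 2.67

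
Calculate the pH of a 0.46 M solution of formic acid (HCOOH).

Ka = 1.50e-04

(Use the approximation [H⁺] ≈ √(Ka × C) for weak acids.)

[H⁺] = √(Ka × C) = √(1.50e-04 × 0.46) = 8.3066e-03. pH = -log(8.3066e-03)

pH = 2.08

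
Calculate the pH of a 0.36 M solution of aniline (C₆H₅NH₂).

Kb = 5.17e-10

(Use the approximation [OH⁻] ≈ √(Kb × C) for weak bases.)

[OH⁻] = √(Kb × C) = √(5.17e-10 × 0.36) = 1.3643e-05. pOH = 4.87, pH = 14 - pOH

pH = 9.13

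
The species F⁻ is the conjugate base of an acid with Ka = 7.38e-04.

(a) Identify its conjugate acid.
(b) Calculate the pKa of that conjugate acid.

(a) The conjugate acid is formed by adding one H⁺ to F⁻, giving HF. (b) pKa = -log(Ka) = -log(7.38e-04) = 3.13.

Conjugate acid: HF; pK_a = 3.13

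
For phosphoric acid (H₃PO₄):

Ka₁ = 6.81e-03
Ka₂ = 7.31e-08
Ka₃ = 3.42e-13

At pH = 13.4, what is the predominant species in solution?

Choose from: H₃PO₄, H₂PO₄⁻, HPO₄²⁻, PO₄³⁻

pKa₁ = 2.17, pKa₂ = 7.14, pKa₃ = 12.47. For a polyprotic acid the predominant species crosses at each pKa: below pKa_n the protonated form dominates, above it the deprotonated form does. At pH = 13.4, the predominant species is PO₄³⁻.

PO₄³⁻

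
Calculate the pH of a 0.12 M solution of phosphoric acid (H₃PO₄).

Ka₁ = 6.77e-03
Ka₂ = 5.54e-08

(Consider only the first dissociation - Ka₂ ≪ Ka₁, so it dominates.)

First dissociation dominates. From Ka₁ = [H⁺][HA⁻]/[H₂A], x² + Ka₁·x − Ka₁·C = 0 with C = 0.12 M and Ka₁ = 6.77e-03. Solving: [H⁺] = (−Ka₁ + √(Ka₁² + 4·Ka₁·C)) / 2 = 2.5318e-02 M. pH = -log(2.5318e-02) = 1.60.

pH = 1.60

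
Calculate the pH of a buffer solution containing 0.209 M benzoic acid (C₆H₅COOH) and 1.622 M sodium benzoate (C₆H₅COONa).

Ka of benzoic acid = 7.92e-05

pKa = -log(7.92e-05) = 4.10. pH = pKa + log([A⁻]/[HA]) = 4.10 + log(1.622/0.209)

pH = 4.99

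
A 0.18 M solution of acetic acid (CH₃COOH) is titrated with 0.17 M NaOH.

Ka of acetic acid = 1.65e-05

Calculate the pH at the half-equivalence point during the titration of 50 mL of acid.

At half-equivalence [HA] = [A⁻], so Henderson-Hasselbalch gives pH = pKa = -log(1.65e-05) = 4.78.

pH = pKa = 4.78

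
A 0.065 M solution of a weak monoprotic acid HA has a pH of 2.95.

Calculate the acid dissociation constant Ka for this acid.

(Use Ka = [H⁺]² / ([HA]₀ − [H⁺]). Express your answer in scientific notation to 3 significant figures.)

[H⁺] = 10^(−pH) = 10^(−2.95) = 1.122e-03 M. For HA ⇌ H⁺ + A⁻, Ka = [H⁺][A⁻]/[HA] = [H⁺]² / ([HA]₀ − [H⁺]) = (1.122e-03)² / (0.065 − 1.122e-03) = 1.97e-05.

K_a = 1.97e-05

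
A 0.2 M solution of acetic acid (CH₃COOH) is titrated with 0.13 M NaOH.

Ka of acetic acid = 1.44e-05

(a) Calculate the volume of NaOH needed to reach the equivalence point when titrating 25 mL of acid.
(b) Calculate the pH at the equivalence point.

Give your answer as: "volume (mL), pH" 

moles acid = 0.2 × 25/1000 = 0.005 mol; V_base = moles/0.13 × 1000 = 38.5 mL. At equivalence only the conjugate base is present: [A⁻] = 0.005/0.063 = 7.8788e-02 M. Kb = Kw/Ka = 6.94e-10; [OH⁻] = √(Kb × [A⁻]) = 7.3969e-06; pOH = 5.13; pH = 14 - pOH = 8.87.

V = 38.5 mL, pH = 8.87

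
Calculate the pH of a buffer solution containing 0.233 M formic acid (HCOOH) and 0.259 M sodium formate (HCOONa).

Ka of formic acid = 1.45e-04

pKa = -log(1.45e-04) = 3.84. pH = pKa + log([A⁻]/[HA]) = 3.84 + log(0.259/0.233)

pH = 3.88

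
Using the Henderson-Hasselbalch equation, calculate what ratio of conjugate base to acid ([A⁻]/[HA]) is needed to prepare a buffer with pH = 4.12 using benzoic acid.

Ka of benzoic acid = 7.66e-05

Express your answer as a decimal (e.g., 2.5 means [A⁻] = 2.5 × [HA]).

pKa = -log(7.66e-05) = 4.1158. pH = pKa + log([A⁻]/[HA]), so log([A⁻]/[HA]) = pH − pKa = 4.12 − 4.1158 = 0.0042. [A⁻]/[HA] = 10^(0.0042) = 1.01

[A⁻]/[HA] = 1.01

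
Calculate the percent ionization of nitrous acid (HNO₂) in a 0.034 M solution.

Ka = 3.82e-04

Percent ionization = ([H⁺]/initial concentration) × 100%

Using Ka equilibrium: x² + Ka×x - Ka×C = 0. Solving: [H⁺] = 3.4179e-03. Percent = (3.4179e-03/0.034) × 100

Percent ionization = 10.1%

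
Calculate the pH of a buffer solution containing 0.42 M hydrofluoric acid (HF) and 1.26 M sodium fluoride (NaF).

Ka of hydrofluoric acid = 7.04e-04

pKa = -log(7.04e-04) = 3.15. pH = pKa + log([A⁻]/[HA]) = 3.15 + log(1.26/0.42)

pH = 3.63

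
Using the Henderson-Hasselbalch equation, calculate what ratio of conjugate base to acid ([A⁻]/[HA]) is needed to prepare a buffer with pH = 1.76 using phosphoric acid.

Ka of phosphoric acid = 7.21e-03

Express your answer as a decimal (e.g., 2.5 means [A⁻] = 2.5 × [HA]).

pKa = -log(7.21e-03) = 2.1421. pH = pKa + log([A⁻]/[HA]), so log([A⁻]/[HA]) = pH − pKa = 1.76 − 2.1421 = -0.3821. [A⁻]/[HA] = 10^(-0.3821) = 0.415

[A⁻]/[HA] = 0.415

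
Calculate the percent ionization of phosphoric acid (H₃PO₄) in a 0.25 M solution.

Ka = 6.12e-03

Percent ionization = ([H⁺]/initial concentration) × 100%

Using Ka equilibrium: x² + Ka×x - Ka×C = 0. Solving: [H⁺] = 3.6175e-02. Percent = (3.6175e-02/0.25) × 100

Percent ionization = 14.5%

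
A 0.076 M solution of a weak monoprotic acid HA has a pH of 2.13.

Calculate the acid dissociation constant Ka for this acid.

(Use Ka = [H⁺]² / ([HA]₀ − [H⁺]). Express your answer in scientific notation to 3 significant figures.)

[H⁺] = 10^(−pH) = 10^(−2.13) = 7.413e-03 M. For HA ⇌ H⁺ + A⁻, Ka = [H⁺][A⁻]/[HA] = [H⁺]² / ([HA]₀ − [H⁺]) = (7.413e-03)² / (0.076 − 7.413e-03) = 8.01e-04.

K_a = 8.01e-04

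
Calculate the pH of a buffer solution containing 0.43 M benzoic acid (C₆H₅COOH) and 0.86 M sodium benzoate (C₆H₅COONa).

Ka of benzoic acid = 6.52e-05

pKa = -log(6.52e-05) = 4.19. pH = pKa + log([A⁻]/[HA]) = 4.19 + log(0.86/0.43)

pH = 4.49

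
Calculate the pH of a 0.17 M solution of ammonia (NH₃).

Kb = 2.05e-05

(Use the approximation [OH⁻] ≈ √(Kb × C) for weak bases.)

[OH⁻] = √(Kb × C) = √(2.05e-05 × 0.17) = 1.8668e-03. pOH = 2.73, pH = 14 - pOH

pH = 11.27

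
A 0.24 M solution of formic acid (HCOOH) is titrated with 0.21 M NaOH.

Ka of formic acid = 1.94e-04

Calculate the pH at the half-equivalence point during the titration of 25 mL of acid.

At half-equivalence [HA] = [A⁻], so Henderson-Hasselbalch gives pH = pKa = -log(1.94e-04) = 3.71.

pH = pKa = 3.71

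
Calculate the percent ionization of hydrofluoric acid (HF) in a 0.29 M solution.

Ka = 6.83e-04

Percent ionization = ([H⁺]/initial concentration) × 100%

Using Ka equilibrium: x² + Ka×x - Ka×C = 0. Solving: [H⁺] = 1.3736e-02. Percent = (1.3736e-02/0.29) × 100

Percent ionization = 4.74%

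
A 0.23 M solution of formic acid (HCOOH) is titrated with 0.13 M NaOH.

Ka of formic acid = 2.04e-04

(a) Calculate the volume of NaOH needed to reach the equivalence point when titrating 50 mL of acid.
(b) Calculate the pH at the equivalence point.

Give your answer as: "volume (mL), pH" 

moles acid = 0.23 × 50/1000 = 0.0115 mol; V_base = moles/0.13 × 1000 = 88.5 mL. At equivalence only the conjugate base is present: [A⁻] = 0.0115/0.138 = 8.3056e-02 M. Kb = Kw/Ka = 4.90e-11; [OH⁻] = √(Kb × [A⁻]) = 2.0178e-06; pOH = 5.70; pH = 14 - pOH = 8.30.

V = 88.5 mL, pH = 8.30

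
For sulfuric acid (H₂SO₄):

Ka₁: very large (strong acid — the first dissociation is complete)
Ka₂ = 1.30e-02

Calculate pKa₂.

pKa₂ = -log(Ka₂) = -log(1.30e-02) = 1.89.

pK_{a2} = 1.89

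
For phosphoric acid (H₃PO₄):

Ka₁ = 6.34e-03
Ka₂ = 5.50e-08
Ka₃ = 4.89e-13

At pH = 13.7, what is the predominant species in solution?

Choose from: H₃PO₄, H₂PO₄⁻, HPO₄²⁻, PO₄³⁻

pKa₁ = 2.20, pKa₂ = 7.26, pKa₃ = 12.31. For a polyprotic acid the predominant species crosses at each pKa: below pKa_n the protonated form dominates, above it the deprotonated form does. At pH = 13.7, the predominant species is PO₄³⁻.

PO₄³⁻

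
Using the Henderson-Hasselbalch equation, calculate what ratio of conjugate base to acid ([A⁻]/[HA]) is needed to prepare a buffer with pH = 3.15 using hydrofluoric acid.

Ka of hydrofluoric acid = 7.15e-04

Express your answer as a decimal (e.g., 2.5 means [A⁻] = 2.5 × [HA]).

pKa = -log(7.15e-04) = 3.1457. pH = pKa + log([A⁻]/[HA]), so log([A⁻]/[HA]) = pH − pKa = 3.15 − 3.1457 = 0.0043. [A⁻]/[HA] = 10^(0.0043) = 1.01

[A⁻]/[HA] = 1.01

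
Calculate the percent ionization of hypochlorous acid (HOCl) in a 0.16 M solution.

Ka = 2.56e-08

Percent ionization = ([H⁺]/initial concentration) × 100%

Using Ka equilibrium: x² + Ka×x - Ka×C = 0. Solving: [H⁺] = 6.3987e-05. Percent = (6.3987e-05/0.16) × 100

Percent ionization = 0.04%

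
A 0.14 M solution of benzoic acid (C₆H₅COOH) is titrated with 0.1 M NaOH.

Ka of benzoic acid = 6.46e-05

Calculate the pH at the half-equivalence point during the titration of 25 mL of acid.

At half-equivalence [HA] = [A⁻], so Henderson-Hasselbalch gives pH = pKa = -log(6.46e-05) = 4.19.

pH = pKa = 4.19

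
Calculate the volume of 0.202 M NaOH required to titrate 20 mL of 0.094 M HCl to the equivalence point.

At equivalence: moles acid = moles base. moles HCl = 0.094 × 20/1000 = 0.00188 mol. V_base = moles / 0.202 × 1000 = 9.3 mL.

V_{base} = 9.3 mL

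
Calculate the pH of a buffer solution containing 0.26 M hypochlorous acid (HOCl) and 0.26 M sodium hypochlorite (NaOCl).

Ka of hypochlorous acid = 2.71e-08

pKa = -log(2.71e-08) = 7.57. pH = pKa + log([A⁻]/[HA]) = 7.57 + log(0.26/0.26)

pH = 7.57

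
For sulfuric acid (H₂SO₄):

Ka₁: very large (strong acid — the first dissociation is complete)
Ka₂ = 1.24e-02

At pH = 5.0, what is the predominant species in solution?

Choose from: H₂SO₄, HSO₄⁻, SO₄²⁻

The first dissociation is complete, so H₂SO₄ itself is never the predominant species in water; pKa₂ = -log(1.24e-02) = 1.91. For a polyprotic acid the predominant species crosses at each pKa: below pKa_n the protonated form dominates, above it the deprotonated form does. At pH = 5.0, the predominant species is SO₄²⁻.

SO₄²⁻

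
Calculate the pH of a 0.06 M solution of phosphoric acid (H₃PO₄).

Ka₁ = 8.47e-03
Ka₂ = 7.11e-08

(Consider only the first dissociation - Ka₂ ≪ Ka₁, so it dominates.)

First dissociation dominates. From Ka₁ = [H⁺][HA⁻]/[H₂A], x² + Ka₁·x − Ka₁·C = 0 with C = 0.06 M and Ka₁ = 8.47e-03. Solving: [H⁺] = (−Ka₁ + √(Ka₁² + 4·Ka₁·C)) / 2 = 1.8703e-02 M. pH = -log(1.8703e-02) = 1.73.

pH = 1.73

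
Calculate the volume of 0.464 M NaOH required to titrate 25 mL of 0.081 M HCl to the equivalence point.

At equivalence: moles acid = moles base. moles HCl = 0.081 × 25/1000 = 0.002025 mol. V_base = moles / 0.464 × 1000 = 4.4 mL.

V_{base} = 4.4 mL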